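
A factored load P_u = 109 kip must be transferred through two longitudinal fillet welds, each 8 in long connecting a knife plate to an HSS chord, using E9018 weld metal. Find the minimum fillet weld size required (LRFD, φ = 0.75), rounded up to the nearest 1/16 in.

E90XX → F_EXX = 90 ksi.
Total weld length L = 16 in.
Required throat t_e = P_u / (φ × 0.6 F_EXX × L) = 109 / (0.75 × 0.6 × 90 × 16) = 0.1682 in.
Required leg w = t_e / 0.707 = 0.2379 in → use 1/4 in.

w = 1/4 in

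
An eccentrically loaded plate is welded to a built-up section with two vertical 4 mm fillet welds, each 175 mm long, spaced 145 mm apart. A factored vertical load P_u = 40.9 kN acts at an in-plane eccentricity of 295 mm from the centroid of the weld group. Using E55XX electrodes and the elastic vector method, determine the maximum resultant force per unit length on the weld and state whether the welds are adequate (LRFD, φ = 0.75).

f_max ≈ 583 N/mm; adequate

E55XX → F_EXX = 550 MPa.
Total weld length L_w = 350 mm. Treat welds as unit-width lines.
Polar moment about centroid: J = 2[d³/12 + d(b/2)²] = 2[175³/12 + 175×72.5²] = 2733000 mm³.
Direct shear f_v = P/L_w = 40.9×10³ / 350 = 116.9 N/mm (vertical).
Torsion M = P·e = 40.9×10³ × 295 = 12066000 N·mm.
Critical point at (x, y) = (72.5, 87.5) from centroid. f_tx = M·y/J = 386.3 N/mm; f_ty = M·x/J = 320.1 N/mm.
Resultant f_max = √[f_tx² + (f_v + f_ty)²] = √[386.3² + (116.9 + 320.1)²] = 583.2 N/mm.
Capacity per unit length: φr_n = 0.75 × 0.6 × 550 × (0.707 × 4) = 699.9 N/mm.
583.2 ≤ 699.9 → adequate.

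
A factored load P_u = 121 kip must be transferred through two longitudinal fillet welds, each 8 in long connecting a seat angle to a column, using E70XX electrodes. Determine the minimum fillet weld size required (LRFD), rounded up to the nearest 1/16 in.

w = 3/8 in

E70XX → F_EXX = 70 ksi.
Total weld length L = 16 in.
Required throat t_e = P_u / (φ × 0.6 F_EXX × L) = 121 / (0.75 × 0.6 × 70 × 16) = 0.2401 in.
Required leg w = t_e / 0.707 = 0.3396 in → use 3/8 in.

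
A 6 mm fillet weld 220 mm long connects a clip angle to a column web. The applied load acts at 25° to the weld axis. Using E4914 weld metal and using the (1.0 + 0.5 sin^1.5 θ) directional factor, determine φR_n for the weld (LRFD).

φR_n ≈ 234 kN

E49XX → F_EXX = 490 MPa.
t_e = 0.707 × 6 = 4.242 mm; A_we = 4.242 × 220 = 933.2 mm².
Directional factor: 1.0 + 0.5 sin^1.5(25°) = 1.137.
F_nw = 0.6 × 490 × 1.137 = 334.4 MPa.
φR_n = 0.75 × 334.4 × 933.2 × 10⁻³ = 234 kN.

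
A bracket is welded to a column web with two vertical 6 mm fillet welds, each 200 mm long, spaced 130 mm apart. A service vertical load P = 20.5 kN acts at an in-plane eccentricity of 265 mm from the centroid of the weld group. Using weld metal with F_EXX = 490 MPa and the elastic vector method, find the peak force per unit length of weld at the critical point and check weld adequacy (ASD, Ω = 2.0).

f_max ≈ 246 N/mm; adequate

Total weld length L_w = 400 mm. Treat welds as unit-width lines.
Polar moment about centroid: J = 2[d³/12 + d(b/2)²] = 2[200³/12 + 200×65²] = 3023000 mm³.
Direct shear f_v = P/L_w = 20.5×10³ / 400 = 51.25 N/mm (vertical).
Torsion M = P·e = 20.5×10³ × 265 = 5432500 N·mm.
Critical point at (x, y) = (65, 100) from centroid. f_tx = M·y/J = 179.7 N/mm; f_ty = M·x/J = 116.8 N/mm.
Resultant f_max = √[f_tx² + (f_v + f_ty)²] = √[179.7² + (51.25 + 116.8)²] = 246 N/mm.
Capacity per unit length: r_n/Ω = (1/2.0) × 0.6 × 490 × (0.707 × 6) = 623.6 N/mm.
246 ≤ 623.6 → adequate.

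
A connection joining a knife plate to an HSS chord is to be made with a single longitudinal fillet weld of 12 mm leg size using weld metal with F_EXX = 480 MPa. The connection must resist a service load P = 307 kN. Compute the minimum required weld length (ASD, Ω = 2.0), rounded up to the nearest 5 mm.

Throat t_e = 0.707 × 12 = 8.484 mm.
r_n/Ω = (0.6 × 480 × 8.484) / 2.0 = 1222 N/mm = 1.222 kN/mm.
L_req = P / (r_n/Ω) = 307 / 1.222 = 251.3 mm total.
Round up → use L = 255 mm.

L = 255 mm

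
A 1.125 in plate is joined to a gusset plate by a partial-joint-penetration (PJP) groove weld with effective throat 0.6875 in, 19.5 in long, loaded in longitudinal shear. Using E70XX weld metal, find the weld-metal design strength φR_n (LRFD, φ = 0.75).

E70XX → F_EXX = 70 ksi.
Effective throat (given) t_e = 0.6875 in.
A_we = 0.6875 × 19.5 = 13.41 in².
F_nw = 0.6 F_EXX = 42 ksi.
φR_n = 0.75 × 42 × 13.41 = 422.3 kips.

φR_n ≈ 422 kips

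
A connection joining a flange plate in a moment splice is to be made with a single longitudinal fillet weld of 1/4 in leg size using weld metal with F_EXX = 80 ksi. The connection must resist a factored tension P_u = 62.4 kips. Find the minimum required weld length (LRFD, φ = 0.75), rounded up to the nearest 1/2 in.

L = 10 in

Throat t_e = 0.707 × 0.25 = 0.1767 in.
φr_n = 0.75 × 0.6 × 80 × 0.1767 = 6.363 kips/in.
L_req = P_u / φr_n = 62.4 / 6.363 = 9.807 in total.
Round up → use L = 10 in.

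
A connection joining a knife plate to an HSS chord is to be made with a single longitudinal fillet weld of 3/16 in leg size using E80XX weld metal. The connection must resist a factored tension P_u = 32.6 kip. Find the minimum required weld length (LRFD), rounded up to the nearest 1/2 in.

L = 7 in

E80XX → F_EXX = 80 ksi.
Throat t_e = 0.707 × 0.1875 = 0.1326 in.
φr_n = 0.75 × 0.6 × 80 × 0.1326 = 4.772 kip/in.
L_req = P_u / φr_n = 32.6 / 4.772 = 6.831 in total.
Round up → use L = 7 in.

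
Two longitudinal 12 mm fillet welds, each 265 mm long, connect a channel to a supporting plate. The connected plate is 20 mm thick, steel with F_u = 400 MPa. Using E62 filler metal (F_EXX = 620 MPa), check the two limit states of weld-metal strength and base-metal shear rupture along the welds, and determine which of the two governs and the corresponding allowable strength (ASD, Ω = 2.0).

R_n/Ω ≈ 836 kN (weld metal governs)

t_e = 0.707 × 12 = 8.484 mm; L = 530 mm.
Weld metal: R_n/Ω = (1/2.0) × 0.6 × 620 × 8.484 × 530 × 10⁻³ = 836.4 kN.
Base metal (shear rupture): R_n/Ω = (1/2.0) × 0.6 × 400 × 20 × 530 × 10⁻³ = 1272 kN.
Governing: weld metal.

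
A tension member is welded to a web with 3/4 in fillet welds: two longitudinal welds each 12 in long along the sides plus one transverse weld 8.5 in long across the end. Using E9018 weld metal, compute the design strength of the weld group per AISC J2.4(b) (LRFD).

φR_n ≈ 712 kip

E90XX → F_EXX = 90 ksi.
t_e = 0.707 × 0.75 = 0.5302 in.
R_nwl = 0.6 × 90 × 0.5302 × 24 = 687.2 kip (longitudinal, 2 welds).
R_nwt = 0.6 × 90 × 0.5302 × 8.5 = 243.4 kip (transverse, base value).
(i) R_nwl + R_nwt = 930.6 kip; (ii) 0.85 R_nwl + 1.5 R_nwt = 949.2 kip.
R_n = max = 949.2 kip [governs: (ii)]; φR_n = 711.9 kip.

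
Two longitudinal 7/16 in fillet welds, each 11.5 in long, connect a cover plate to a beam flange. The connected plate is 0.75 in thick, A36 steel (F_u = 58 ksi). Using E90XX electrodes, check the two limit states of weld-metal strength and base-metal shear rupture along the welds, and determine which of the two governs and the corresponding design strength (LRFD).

E90XX → F_EXX = 90 ksi.
t_e = 0.707 × 0.4375 = 0.3093 in; L = 23 in.
Weld metal: φR_n = 0.75 × 0.6 × 90 × 0.3093 × 23 = 288.1 kips.
Base metal (shear rupture): φR_n = 0.75 × 0.6 × 58 × 0.75 × 23 = 450.2 kips.
Governing: weld metal.

φR_n ≈ 288 kips (weld metal governs)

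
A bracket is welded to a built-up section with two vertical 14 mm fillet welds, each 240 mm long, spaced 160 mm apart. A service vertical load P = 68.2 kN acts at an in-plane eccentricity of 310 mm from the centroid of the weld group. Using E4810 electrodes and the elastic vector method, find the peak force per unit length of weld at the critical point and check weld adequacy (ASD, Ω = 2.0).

E48XX → F_EXX = 480 MPa.
Total weld length L_w = 480 mm. Treat welds as unit-width lines.
Polar moment about centroid: J = 2[d³/12 + d(b/2)²] = 2[240³/12 + 240×80²] = 5376000 mm³.
Direct shear f_v = P/L_w = 68.2×10³ / 480 = 142.1 N/mm (vertical).
Torsion M = P·e = 68.2×10³ × 310 = 21142000 N·mm.
Critical point at (x, y) = (80, 120) from centroid. f_tx = M·y/J = 471.9 N/mm; f_ty = M·x/J = 314.6 N/mm.
Resultant f_max = √[f_tx² + (f_v + f_ty)²] = √[471.9² + (142.1 + 314.6)²] = 656.7 N/mm.
Capacity per unit length: r_n/Ω = (1/2.0) × 0.6 × 480 × (0.707 × 14) = 1425 N/mm.
656.7 ≤ 1425 → adequate.

f_max ≈ 657 N/mm; adequate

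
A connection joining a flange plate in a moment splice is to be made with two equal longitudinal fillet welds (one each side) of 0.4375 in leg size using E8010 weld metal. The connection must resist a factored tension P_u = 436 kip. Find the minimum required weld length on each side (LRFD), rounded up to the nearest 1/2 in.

E80XX → F_EXX = 80 ksi.
Throat t_e = 0.707 × 0.4375 = 0.3093 in.
φr_n = 0.75 × 0.6 × 80 × 0.3093 = 11.14 kip/in.
L_req = P_u / φr_n = 436 / 11.14 = 39.15 in total.
Per side: 39.15 / 2 = 19.58 in.
Round up → use L = 20 in on each side.

L = 20 in on each side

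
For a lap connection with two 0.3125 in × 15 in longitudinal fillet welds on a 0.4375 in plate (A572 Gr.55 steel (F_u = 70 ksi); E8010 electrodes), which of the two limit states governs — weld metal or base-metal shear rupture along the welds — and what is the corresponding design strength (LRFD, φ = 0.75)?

φR_n ≈ 239 kips (weld metal governs)

E80XX → F_EXX = 80 ksi.
t_e = 0.707 × 0.3125 = 0.2209 in; L = 30 in.
Weld metal: φR_n = 0.75 × 0.6 × 80 × 0.2209 × 30 = 238.6 kips.
Base metal (shear rupture): φR_n = 0.75 × 0.6 × 70 × 0.4375 × 30 = 413.4 kips.
Governing: weld metal.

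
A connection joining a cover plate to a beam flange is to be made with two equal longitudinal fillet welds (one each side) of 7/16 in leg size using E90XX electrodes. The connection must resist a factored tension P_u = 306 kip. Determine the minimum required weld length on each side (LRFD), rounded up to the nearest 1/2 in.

E90XX → F_EXX = 90 ksi.
Throat t_e = 0.707 × 0.4375 = 0.3093 in.
φr_n = 0.75 × 0.6 × 90 × 0.3093 = 12.53 kip/in.
L_req = P_u / φr_n = 306 / 12.53 = 24.43 in total.
Per side: 24.43 / 2 = 12.21 in.
Round up → use L = 12.5 in on each side.

L = 12.5 in on each side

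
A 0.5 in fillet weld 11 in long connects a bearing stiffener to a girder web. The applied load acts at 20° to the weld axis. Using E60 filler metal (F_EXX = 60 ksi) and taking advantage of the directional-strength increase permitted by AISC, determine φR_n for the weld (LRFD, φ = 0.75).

φR_n ≈ 115 kips

t_e = 0.707 × 0.5 = 0.3535 in; A_we = 0.3535 × 11 = 3.888 in².
Directional factor: 1.0 + 0.5 sin^1.5(20°) = 1.1.
F_nw = 0.6 × 60 × 1.1 = 39.6 ksi.
φR_n = 0.75 × 39.6 × 3.888 = 115.5 kips.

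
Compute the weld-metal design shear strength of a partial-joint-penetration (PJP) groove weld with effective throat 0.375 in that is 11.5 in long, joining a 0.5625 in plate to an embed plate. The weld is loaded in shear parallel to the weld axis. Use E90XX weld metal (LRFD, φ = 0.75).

φR_n ≈ 175 kips

E90XX → F_EXX = 90 ksi.
Effective throat (given) t_e = 0.375 in.
A_we = 0.375 × 11.5 = 4.312 in².
F_nw = 0.6 F_EXX = 54 ksi.
φR_n = 0.75 × 54 × 4.312 = 174.7 kips.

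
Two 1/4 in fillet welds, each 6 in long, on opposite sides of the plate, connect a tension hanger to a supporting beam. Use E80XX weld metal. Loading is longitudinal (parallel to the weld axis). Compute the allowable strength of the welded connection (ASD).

E80XX → F_EXX = 80 ksi.
Effective throat t_e = 0.707 × 0.25 = 0.1767 in.
Total length L = 12 in; A_we = 0.1767 × 12 = 2.121 in².
F_nw = 0.6 F_EXX = 0.6 × 80 = 48 ksi.
R_n = 48 × 2.121 = 101.8 kip; R_n/Ω = 101.8/2.0 = 50.9 kip.

R_n/Ω ≈ 50.9 kip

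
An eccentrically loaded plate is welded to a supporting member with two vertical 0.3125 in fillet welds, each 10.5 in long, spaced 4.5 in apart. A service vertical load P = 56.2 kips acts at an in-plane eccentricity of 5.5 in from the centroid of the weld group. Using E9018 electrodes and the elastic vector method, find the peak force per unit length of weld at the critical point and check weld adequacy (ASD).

f_max ≈ 7.38 kip/in; NOT adequate

E90XX → F_EXX = 90 ksi.
Total weld length L_w = 21 in. Treat welds as unit-width lines.
Polar moment about centroid: J = 2[d³/12 + d(b/2)²] = 2[10.5³/12 + 10.5×2.25²] = 299.2 in³.
Direct shear f_v = P/L_w = 56.2 / 21 = 2.676 kip/in (vertical).
Torsion M = P·e = 56.2 × 5.5 = 309.1 kip·in.
Critical point at (x, y) = (2.25, 5.25) from centroid. f_tx = M·y/J = 5.423 kip/in; f_ty = M·x/J = 2.324 kip/in.
Resultant f_max = √[f_tx² + (f_v + f_ty)²] = √[5.423² + (2.676 + 2.324)²] = 7.376 kip/in.
Capacity per unit length: r_n/Ω = (1/2.0) × 0.6 × 90 × (0.707 × 0.3125) = 5.965 kip/in.
7.376 > 5.965 → NOT adequate.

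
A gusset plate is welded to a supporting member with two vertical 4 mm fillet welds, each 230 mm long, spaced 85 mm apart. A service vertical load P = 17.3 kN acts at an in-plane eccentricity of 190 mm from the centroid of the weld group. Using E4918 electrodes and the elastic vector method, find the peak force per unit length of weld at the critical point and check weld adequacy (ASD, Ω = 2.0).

f_max ≈ 158 N/mm; adequate

E49XX → F_EXX = 490 MPa.
Total weld length L_w = 460 mm. Treat welds as unit-width lines.
Polar moment about centroid: J = 2[d³/12 + d(b/2)²] = 2[230³/12 + 230×42.5²] = 2859000 mm³.
Direct shear f_v = P/L_w = 17.3×10³ / 460 = 37.61 N/mm (vertical).
Torsion M = P·e = 17.3×10³ × 190 = 3287000 N·mm.
Critical point at (x, y) = (42.5, 115) from centroid. f_tx = M·y/J = 132.2 N/mm; f_ty = M·x/J = 48.87 N/mm.
Resultant f_max = √[f_tx² + (f_v + f_ty)²] = √[132.2² + (37.61 + 48.87)²] = 158 N/mm.
Capacity per unit length: r_n/Ω = (1/2.0) × 0.6 × 490 × (0.707 × 4) = 415.7 N/mm.
158 ≤ 415.7 → adequate.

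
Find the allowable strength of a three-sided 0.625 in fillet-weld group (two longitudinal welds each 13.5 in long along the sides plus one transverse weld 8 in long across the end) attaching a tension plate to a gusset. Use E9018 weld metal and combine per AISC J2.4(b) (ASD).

R_n/Ω ≈ 418 kips

E90XX → F_EXX = 90 ksi.
t_e = 0.707 × 0.625 = 0.4419 in.
R_nwl = 0.6 × 90 × 0.4419 × 27 = 644.3 kips (longitudinal, 2 welds).
R_nwt = 0.6 × 90 × 0.4419 × 8 = 190.9 kips (transverse, base value).
(i) R_nwl + R_nwt = 835.1 kips; (ii) 0.85 R_nwl + 1.5 R_nwt = 834 kips.
R_n = max = 835.1 kips [governs: (i)]; R_n/Ω = 417.6 kips.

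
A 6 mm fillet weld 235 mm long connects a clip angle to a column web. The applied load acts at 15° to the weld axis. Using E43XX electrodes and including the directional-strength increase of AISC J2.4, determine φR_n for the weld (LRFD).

E43XX → F_EXX = 430 MPa.
t_e = 0.707 × 6 = 4.242 mm; A_we = 4.242 × 235 = 996.9 mm².
Directional factor: 1.0 + 0.5 sin^1.5(15°) = 1.066.
F_nw = 0.6 × 430 × 1.066 = 275 MPa.
φR_n = 0.75 × 275 × 996.9 × 10⁻³ = 205.6 kN.

φR_n ≈ 206 kN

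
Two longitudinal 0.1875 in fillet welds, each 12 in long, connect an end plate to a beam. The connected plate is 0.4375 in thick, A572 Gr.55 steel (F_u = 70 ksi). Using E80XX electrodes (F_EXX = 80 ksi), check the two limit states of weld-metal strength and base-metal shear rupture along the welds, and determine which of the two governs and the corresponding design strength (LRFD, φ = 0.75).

t_e = 0.707 × 0.1875 = 0.1326 in; L = 24 in.
Weld metal: φR_n = 0.75 × 0.6 × 80 × 0.1326 × 24 = 114.5 kips.
Base metal (shear rupture): φR_n = 0.75 × 0.6 × 70 × 0.4375 × 24 = 330.8 kips.
Governing: weld metal.

φR_n ≈ 115 kips (weld metal governs)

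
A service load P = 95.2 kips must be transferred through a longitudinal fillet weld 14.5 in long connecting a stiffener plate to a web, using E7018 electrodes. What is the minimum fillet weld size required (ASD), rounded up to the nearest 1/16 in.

E70XX → F_EXX = 70 ksi.
Total weld length L = 14.5 in.
Required throat t_e = P × Ω / (0.6 F_EXX × L) = 95.2 × 2.0 / (0.6 × 70 × 14.5) = 0.3126 in.
Required leg w = t_e / 0.707 = 0.4422 in → use 1/2 in.

w = 1/2 in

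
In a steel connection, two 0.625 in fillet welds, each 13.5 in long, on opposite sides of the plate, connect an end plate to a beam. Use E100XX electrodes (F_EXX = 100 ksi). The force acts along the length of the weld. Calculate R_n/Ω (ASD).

R_n/Ω ≈ 358 kip

Effective throat t_e = 0.707 × 0.625 = 0.4419 in.
Total length L = 27 in; A_we = 0.4419 × 27 = 11.93 in².
F_nw = 0.6 F_EXX = 0.6 × 100 = 60 ksi.
R_n = 60 × 11.93 = 715.8 kip; R_n/Ω = 715.8/2.0 = 357.9 kip.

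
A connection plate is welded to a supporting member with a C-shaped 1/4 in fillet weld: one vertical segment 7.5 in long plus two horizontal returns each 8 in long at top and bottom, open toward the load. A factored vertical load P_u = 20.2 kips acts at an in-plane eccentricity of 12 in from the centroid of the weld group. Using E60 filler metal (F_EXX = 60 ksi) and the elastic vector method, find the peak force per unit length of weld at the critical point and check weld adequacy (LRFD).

Total weld length L_w = 23.5 in. Treat welds as unit-width lines.
Centroid: x̄ = 2×8×4 / 23.5 = 2.723 in from the vertical weld.
Polar moment about centroid: J = I_x + I_y = [7.5³/12 + 2×8×3.75²] + [7.5×2.723² + 2(8³/12 + 8×1.277²)] = 427.2 in³.
Direct shear f_v = P/L_w = 20.2 / 23.5 = 0.8596 kip/in (vertical).
Torsion M = P·e = 20.2 × 12 = 242.4 kip·in.
Critical point at (x, y) = (5.277, 3.75) from centroid. f_tx = M·y/J = 2.128 kip/in; f_ty = M·x/J = 2.994 kip/in.
Resultant f_max = √[f_tx² + (f_v + f_ty)²] = √[2.128² + (0.8596 + 2.994)²] = 4.402 kip/in.
Capacity per unit length: φr_n = 0.75 × 0.6 × 60 × (0.707 × 0.25) = 4.772 kip/in.
4.402 ≤ 4.772 → adequate.

f_max ≈ 4.4 kip/in; adequate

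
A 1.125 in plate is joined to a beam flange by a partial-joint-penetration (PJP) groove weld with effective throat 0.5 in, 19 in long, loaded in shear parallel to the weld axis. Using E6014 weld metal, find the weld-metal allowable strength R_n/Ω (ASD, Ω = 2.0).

E60XX → F_EXX = 60 ksi.
Effective throat (given) t_e = 0.5 in.
A_we = 0.5 × 19 = 9.5 in².
F_nw = 0.6 F_EXX = 36 ksi.
R_n/Ω = (36 × 9.5) / 2.0 = 171 kip.

R_n/Ω ≈ 171 kip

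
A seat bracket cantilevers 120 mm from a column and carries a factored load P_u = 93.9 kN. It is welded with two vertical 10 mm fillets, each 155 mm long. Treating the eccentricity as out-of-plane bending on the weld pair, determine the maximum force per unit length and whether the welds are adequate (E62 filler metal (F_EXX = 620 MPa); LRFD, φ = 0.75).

L_w = 2 × 155 = 310 mm; section modulus (unit throat) S = 2 × L²/6 = 8008 mm².
Direct shear f_v = P/L_w = 93.9×10³/310 = 302.9 N/mm.
Moment M = P × e = 93.9×10³ × 120 = 11268000 N·mm; bending f_b = M/S = 1407 N/mm.
f_max = √(f_v² + f_b²) = √(302.9² + 1407²) = 1439 N/mm.
φr_n = 0.75 × 0.6 × 620 × (0.707 × 10) = 1973 N/mm → adequate.

f_max ≈ 1440 N/mm; adequate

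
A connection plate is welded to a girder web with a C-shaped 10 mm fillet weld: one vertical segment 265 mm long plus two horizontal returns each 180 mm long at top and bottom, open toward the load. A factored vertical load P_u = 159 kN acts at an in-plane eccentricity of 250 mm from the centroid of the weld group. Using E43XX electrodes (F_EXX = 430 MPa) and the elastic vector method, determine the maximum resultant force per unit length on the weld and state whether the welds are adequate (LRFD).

Total weld length L_w = 625 mm. Treat welds as unit-width lines.
Centroid: x̄ = 2×180×90 / 625 = 51.84 mm from the vertical weld.
Polar moment about centroid: J = I_x + I_y = [265³/12 + 2×180×132.5²] + [265×51.84² + 2(180³/12 + 180×38.16²)] = 10080000 mm³.
Direct shear f_v = P/L_w = 159×10³ / 625 = 254.4 N/mm (vertical).
Torsion M = P·e = 159×10³ × 250 = 39750000 N·mm.
Critical point at (x, y) = (128.2, 132.5) from centroid. f_tx = M·y/J = 522.5 N/mm; f_ty = M·x/J = 505.4 N/mm.
Resultant f_max = √[f_tx² + (f_v + f_ty)²] = √[522.5² + (254.4 + 505.4)²] = 922.2 N/mm.
Capacity per unit length: φr_n = 0.75 × 0.6 × 430 × (0.707 × 10) = 1368 N/mm.
922.2 ≤ 1368 → adequate.

f_max ≈ 922 N/mm; adequate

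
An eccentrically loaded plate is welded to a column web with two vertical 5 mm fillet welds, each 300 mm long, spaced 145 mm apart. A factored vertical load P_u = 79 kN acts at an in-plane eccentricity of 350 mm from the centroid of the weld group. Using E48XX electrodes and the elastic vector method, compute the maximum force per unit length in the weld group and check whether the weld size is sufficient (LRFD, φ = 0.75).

f_max ≈ 670 N/mm; adequate

E48XX → F_EXX = 480 MPa.
Total weld length L_w = 600 mm. Treat welds as unit-width lines.
Polar moment about centroid: J = 2[d³/12 + d(b/2)²] = 2[300³/12 + 300×72.5²] = 7654000 mm³.
Direct shear f_v = P/L_w = 79×10³ / 600 = 131.7 N/mm (vertical).
Torsion M = P·e = 79×10³ × 350 = 27650000 N·mm.
Critical point at (x, y) = (72.5, 150) from centroid. f_tx = M·y/J = 541.9 N/mm; f_ty = M·x/J = 261.9 N/mm.
Resultant f_max = √[f_tx² + (f_v + f_ty)²] = √[541.9² + (131.7 + 261.9)²] = 669.7 N/mm.
Capacity per unit length: φr_n = 0.75 × 0.6 × 480 × (0.707 × 5) = 763.6 N/mm.
669.7 ≤ 763.6 → adequate.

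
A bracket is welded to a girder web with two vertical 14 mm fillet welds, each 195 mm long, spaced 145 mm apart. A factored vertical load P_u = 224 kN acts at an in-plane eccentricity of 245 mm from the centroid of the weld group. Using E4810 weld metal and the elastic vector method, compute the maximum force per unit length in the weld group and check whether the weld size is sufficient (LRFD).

E48XX → F_EXX = 480 MPa.
Total weld length L_w = 390 mm. Treat welds as unit-width lines.
Polar moment about centroid: J = 2[d³/12 + d(b/2)²] = 2[195³/12 + 195×72.5²] = 3286000 mm³.
Direct shear f_v = P/L_w = 224×10³ / 390 = 574.4 N/mm (vertical).
Torsion M = P·e = 224×10³ × 245 = 54880000 N·mm.
Critical point at (x, y) = (72.5, 97.5) from centroid. f_tx = M·y/J = 1628 N/mm; f_ty = M·x/J = 1211 N/mm.
Resultant f_max = √[f_tx² + (f_v + f_ty)²] = √[1628² + (574.4 + 1211)²] = 2416 N/mm.
Capacity per unit length: φr_n = 0.75 × 0.6 × 480 × (0.707 × 14) = 2138 N/mm.
2416 > 2138 → NOT adequate.

f_max ≈ 2420 N/mm; NOT adequate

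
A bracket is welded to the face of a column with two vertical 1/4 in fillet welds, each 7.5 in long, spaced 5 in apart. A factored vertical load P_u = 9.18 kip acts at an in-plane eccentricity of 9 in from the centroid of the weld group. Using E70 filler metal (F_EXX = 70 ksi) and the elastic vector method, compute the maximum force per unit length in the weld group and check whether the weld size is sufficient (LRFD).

f_max ≈ 2.66 kip/in; adequate

Total weld length L_w = 15 in. Treat welds as unit-width lines.
Polar moment about centroid: J = 2[d³/12 + d(b/2)²] = 2[7.5³/12 + 7.5×2.5²] = 164.1 in³.
Direct shear f_v = P/L_w = 9.18 / 15 = 0.612 kip/in (vertical).
Torsion M = P·e = 9.18 × 9 = 82.62 kip·in.
Critical point at (x, y) = (2.5, 3.75) from centroid. f_tx = M·y/J = 1.888 kip/in; f_ty = M·x/J = 1.259 kip/in.
Resultant f_max = √[f_tx² + (f_v + f_ty)²] = √[1.888² + (0.612 + 1.259)²] = 2.658 kip/in.
Capacity per unit length: φr_n = 0.75 × 0.6 × 70 × (0.707 × 0.25) = 5.568 kip/in.
2.658 ≤ 5.568 → adequate.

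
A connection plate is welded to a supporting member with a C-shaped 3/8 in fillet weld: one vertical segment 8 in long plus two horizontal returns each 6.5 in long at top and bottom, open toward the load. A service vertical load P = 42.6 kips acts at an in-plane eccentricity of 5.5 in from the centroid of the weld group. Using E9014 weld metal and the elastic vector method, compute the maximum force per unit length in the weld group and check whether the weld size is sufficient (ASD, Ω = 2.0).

f_max ≈ 5.72 kip/in; adequate

E90XX → F_EXX = 90 ksi.
Total weld length L_w = 21 in. Treat welds as unit-width lines.
Centroid: x̄ = 2×6.5×3.25 / 21 = 2.012 in from the vertical weld.
Polar moment about centroid: J = I_x + I_y = [8³/12 + 2×6.5×4²] + [8×2.012² + 2(6.5³/12 + 6.5×1.238²)] = 348.7 in³.
Direct shear f_v = P/L_w = 42.6 / 21 = 2.029 kip/in (vertical).
Torsion M = P·e = 42.6 × 5.5 = 234.3 kip·in.
Critical point at (x, y) = (4.488, 4) from centroid. f_tx = M·y/J = 2.687 kip/in; f_ty = M·x/J = 3.015 kip/in.
Resultant f_max = √[f_tx² + (f_v + f_ty)²] = √[2.687² + (2.029 + 3.015)²] = 5.715 kip/in.
Capacity per unit length: r_n/Ω = (1/2.0) × 0.6 × 90 × (0.707 × 0.375) = 7.158 kip/in.
5.715 ≤ 7.158 → adequate.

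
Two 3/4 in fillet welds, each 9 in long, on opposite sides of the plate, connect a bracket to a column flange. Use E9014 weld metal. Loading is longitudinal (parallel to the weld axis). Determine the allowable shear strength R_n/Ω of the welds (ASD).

R_n/Ω ≈ 258 kip

E90XX → F_EXX = 90 ksi.
Effective throat t_e = 0.707 × 0.75 = 0.5302 in.
Total length L = 18 in; A_we = 0.5302 × 18 = 9.544 in².
F_nw = 0.6 F_EXX = 0.6 × 90 = 54 ksi.
R_n = 54 × 9.544 = 515.4 kip; R_n/Ω = 515.4/2.0 = 257.7 kip.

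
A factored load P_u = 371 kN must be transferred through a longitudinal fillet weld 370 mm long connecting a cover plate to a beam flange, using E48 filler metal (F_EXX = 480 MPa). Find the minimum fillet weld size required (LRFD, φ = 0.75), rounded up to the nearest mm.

w = 7 mm

Total weld length L = 370 mm.
Required throat t_e = P_u / (φ × 0.6 F_EXX × L) = 371 / (0.75 × 0.6 × 480 × 370 × 10⁻³) = 4.642 mm.
Required leg w = t_e / 0.707 = 6.566 mm → use 7 mm.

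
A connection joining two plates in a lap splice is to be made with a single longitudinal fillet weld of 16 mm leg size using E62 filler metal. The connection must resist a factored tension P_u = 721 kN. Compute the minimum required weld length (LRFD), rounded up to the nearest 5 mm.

E62XX → F_EXX = 620 MPa.
Throat t_e = 0.707 × 16 = 11.31 mm.
φr_n = 0.75 × 0.6 × 620 × 11.31 × 10⁻³ = 3.156 kN/mm.
L_req = P_u / φr_n = 721 / 3.156 = 228.5 mm total.
Round up → use L = 230 mm.

L = 230 mm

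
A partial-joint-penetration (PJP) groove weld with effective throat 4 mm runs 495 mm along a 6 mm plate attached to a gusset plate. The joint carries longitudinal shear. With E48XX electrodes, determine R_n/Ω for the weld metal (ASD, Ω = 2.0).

E48XX → F_EXX = 480 MPa.
Effective throat (given) t_e = 4 mm.
A_we = 4 × 495 = 1980 mm².
F_nw = 0.6 F_EXX = 288 MPa.
R_n/Ω = (288 × 1980) / 2.0 × 10⁻³ = 285.1 kN.

R_n/Ω ≈ 285 kN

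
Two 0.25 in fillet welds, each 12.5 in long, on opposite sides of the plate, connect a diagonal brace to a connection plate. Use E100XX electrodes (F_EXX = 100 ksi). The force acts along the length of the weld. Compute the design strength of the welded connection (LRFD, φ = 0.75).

φR_n ≈ 199 kip

Effective throat t_e = 0.707 × 0.25 = 0.1767 in.
Total length L = 25 in; A_we = 0.1767 × 25 = 4.419 in².
F_nw = 0.6 F_EXX = 0.6 × 100 = 60 ksi.
φR_n = 0.75 × 60 × 4.419 = 198.8 kip.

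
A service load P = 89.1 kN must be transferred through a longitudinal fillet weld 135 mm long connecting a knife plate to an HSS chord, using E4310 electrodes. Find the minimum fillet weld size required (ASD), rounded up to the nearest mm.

E43XX → F_EXX = 430 MPa.
Total weld length L = 135 mm.
Required throat t_e = P × Ω / (0.6 F_EXX × L) = 89.1 × 2.0 / (0.6 × 430 × 135 × 10⁻³) = 5.116 mm.
Required leg w = t_e / 0.707 = 7.237 mm → use 8 mm.

w = 8 mm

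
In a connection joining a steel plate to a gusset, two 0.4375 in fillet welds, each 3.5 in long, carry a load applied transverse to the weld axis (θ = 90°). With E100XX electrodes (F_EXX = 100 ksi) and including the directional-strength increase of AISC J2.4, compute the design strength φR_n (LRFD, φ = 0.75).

φR_n ≈ 146 kip

t_e = 0.707 × 0.4375 = 0.3093 in; A_we = 0.3093 × 7 = 2.165 in².
Directional factor: 1.0 + 0.5 sin^1.5(90°) = 1.5.
F_nw = 0.6 × 100 × 1.5 = 90 ksi.
φR_n = 0.75 × 90 × 2.165 = 146.2 kip.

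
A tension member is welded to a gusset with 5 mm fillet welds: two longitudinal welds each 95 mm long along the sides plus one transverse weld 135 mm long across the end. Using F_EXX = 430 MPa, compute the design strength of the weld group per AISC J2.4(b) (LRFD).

φR_n ≈ 249 kN

t_e = 0.707 × 5 = 3.535 mm.
R_nwl = 0.6 × 430 × 3.535 × 190 × 10⁻³ = 173.3 kN (longitudinal, 2 welds).
R_nwt = 0.6 × 430 × 3.535 × 135 × 10⁻³ = 123.1 kN (transverse, base value).
(i) R_nwl + R_nwt = 296.4 kN; (ii) 0.85 R_nwl + 1.5 R_nwt = 332 kN.
R_n = max = 332 kN [governs: (ii)]; φR_n = 249 kN.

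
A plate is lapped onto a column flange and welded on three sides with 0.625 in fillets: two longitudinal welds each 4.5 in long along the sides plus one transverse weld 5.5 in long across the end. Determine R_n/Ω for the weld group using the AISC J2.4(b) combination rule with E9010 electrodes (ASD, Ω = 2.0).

E90XX → F_EXX = 90 ksi.
t_e = 0.707 × 0.625 = 0.4419 in.
R_nwl = 0.6 × 90 × 0.4419 × 9 = 214.8 kips (longitudinal, 2 welds).
R_nwt = 0.6 × 90 × 0.4419 × 5.5 = 131.2 kips (transverse, base value).
(i) R_nwl + R_nwt = 346 kips; (ii) 0.85 R_nwl + 1.5 R_nwt = 379.4 kips.
R_n = max = 379.4 kips [governs: (ii)]; R_n/Ω = 189.7 kips.

R_n/Ω ≈ 190 kips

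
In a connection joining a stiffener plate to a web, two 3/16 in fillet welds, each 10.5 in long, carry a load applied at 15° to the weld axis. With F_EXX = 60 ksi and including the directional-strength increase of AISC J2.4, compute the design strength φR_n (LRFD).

φR_n ≈ 80.1 kips

t_e = 0.707 × 0.1875 = 0.1326 in; A_we = 0.1326 × 21 = 2.784 in².
Directional factor: 1.0 + 0.5 sin^1.5(15°) = 1.066.
F_nw = 0.6 × 60 × 1.066 = 38.37 ksi.
φR_n = 0.75 × 38.37 × 2.784 = 80.11 kips.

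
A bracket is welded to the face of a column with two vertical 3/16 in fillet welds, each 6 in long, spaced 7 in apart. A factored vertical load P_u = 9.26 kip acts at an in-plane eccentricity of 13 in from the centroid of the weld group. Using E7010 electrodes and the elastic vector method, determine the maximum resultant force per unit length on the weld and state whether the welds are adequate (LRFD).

E70XX → F_EXX = 70 ksi.
Total weld length L_w = 12 in. Treat welds as unit-width lines.
Polar moment about centroid: J = 2[d³/12 + d(b/2)²] = 2[6³/12 + 6×3.5²] = 183 in³.
Direct shear f_v = P/L_w = 9.26 / 12 = 0.7717 kip/in (vertical).
Torsion M = P·e = 9.26 × 13 = 120.38 kip·in.
Critical point at (x, y) = (3.5, 3) from centroid. f_tx = M·y/J = 1.973 kip/in; f_ty = M·x/J = 2.302 kip/in.
Resultant f_max = √[f_tx² + (f_v + f_ty)²] = √[1.973² + (0.7717 + 2.302)²] = 3.653 kip/in.
Capacity per unit length: φr_n = 0.75 × 0.6 × 70 × (0.707 × 0.1875) = 4.176 kip/in.
3.653 ≤ 4.176 → adequate.

f_max ≈ 3.65 kip/in; adequate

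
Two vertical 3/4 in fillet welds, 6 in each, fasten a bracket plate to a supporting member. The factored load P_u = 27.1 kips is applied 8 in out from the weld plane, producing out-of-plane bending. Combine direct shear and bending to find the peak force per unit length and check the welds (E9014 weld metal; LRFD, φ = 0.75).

E90XX → F_EXX = 90 ksi.
L_w = 2 × 6 = 12 in; section modulus (unit throat) S = 2 × L²/6 = 12 in².
Direct shear f_v = P/L_w = 27.1/12 = 2.258 kip/in.
Moment M = P × e = 27.1 × 8 = 216.8 kip·in; bending f_b = M/S = 18.07 kip/in.
f_max = √(f_v² + f_b²) = √(2.258² + 18.07²) = 18.21 kip/in.
φr_n = 0.75 × 0.6 × 90 × (0.707 × 0.75) = 21.48 kip/in → adequate.

f_max ≈ 18.2 kip/in; adequate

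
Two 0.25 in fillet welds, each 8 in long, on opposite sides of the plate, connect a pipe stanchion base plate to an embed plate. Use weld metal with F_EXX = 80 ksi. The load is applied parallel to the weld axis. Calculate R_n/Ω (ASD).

R_n/Ω ≈ 67.9 kips

Effective throat t_e = 0.707 × 0.25 = 0.1767 in.
Total length L = 16 in; A_we = 0.1767 × 16 = 2.828 in².
F_nw = 0.6 F_EXX = 0.6 × 80 = 48 ksi.
R_n = 48 × 2.828 = 135.7 kips; R_n/Ω = 135.7/2.0 = 67.87 kips.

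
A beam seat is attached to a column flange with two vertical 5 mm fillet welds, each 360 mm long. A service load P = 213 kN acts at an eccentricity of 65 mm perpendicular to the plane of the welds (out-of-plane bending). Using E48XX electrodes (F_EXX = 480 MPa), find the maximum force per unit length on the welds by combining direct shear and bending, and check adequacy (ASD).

L_w = 2 × 360 = 720 mm; section modulus (unit throat) S = 2 × L²/6 = 43200 mm².
Direct shear f_v = P/L_w = 213×10³/720 = 295.8 N/mm.
Moment M = P × e = 213×10³ × 65 = 13845000 N·mm; bending f_b = M/S = 320.5 N/mm.
f_max = √(f_v² + f_b²) = √(295.8² + 320.5²) = 436.2 N/mm.
r_n/Ω = (1/2.0) × 0.6 × 480 × (0.707 × 5) = 509 N/mm → adequate.

f_max ≈ 436 N/mm; adequate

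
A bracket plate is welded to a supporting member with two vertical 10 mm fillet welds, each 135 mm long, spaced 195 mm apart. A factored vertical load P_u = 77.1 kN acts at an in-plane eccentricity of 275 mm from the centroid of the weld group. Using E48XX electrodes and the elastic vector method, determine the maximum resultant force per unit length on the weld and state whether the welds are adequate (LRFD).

E48XX → F_EXX = 480 MPa.
Total weld length L_w = 270 mm. Treat welds as unit-width lines.
Polar moment about centroid: J = 2[d³/12 + d(b/2)²] = 2[135³/12 + 135×97.5²] = 2977000 mm³.
Direct shear f_v = P/L_w = 77.1×10³ / 270 = 285.6 N/mm (vertical).
Torsion M = P·e = 77.1×10³ × 275 = 21202000 N·mm.
Critical point at (x, y) = (97.5, 67.5) from centroid. f_tx = M·y/J = 480.8 N/mm; f_ty = M·x/J = 694.5 N/mm.
Resultant f_max = √[f_tx² + (f_v + f_ty)²] = √[480.8² + (285.6 + 694.5)²] = 1092 N/mm.
Capacity per unit length: φr_n = 0.75 × 0.6 × 480 × (0.707 × 10) = 1527 N/mm.
1092 ≤ 1527 → adequate.

f_max ≈ 1090 N/mm; adequate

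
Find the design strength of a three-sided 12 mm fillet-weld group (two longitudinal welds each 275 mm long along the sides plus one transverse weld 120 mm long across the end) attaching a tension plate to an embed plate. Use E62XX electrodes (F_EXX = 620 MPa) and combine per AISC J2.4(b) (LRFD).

φR_n ≈ 1590 kN

t_e = 0.707 × 12 = 8.484 mm.
R_nwl = 0.6 × 620 × 8.484 × 550 × 10⁻³ = 1736 kN (longitudinal, 2 welds).
R_nwt = 0.6 × 620 × 8.484 × 120 × 10⁻³ = 378.7 kN (transverse, base value).
(i) R_nwl + R_nwt = 2115 kN; (ii) 0.85 R_nwl + 1.5 R_nwt = 2044 kN.
R_n = max = 2115 kN [governs: (i)]; φR_n = 1586 kN.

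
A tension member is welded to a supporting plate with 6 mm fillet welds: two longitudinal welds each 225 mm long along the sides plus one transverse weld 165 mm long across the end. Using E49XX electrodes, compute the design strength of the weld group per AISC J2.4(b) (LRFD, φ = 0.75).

E49XX → F_EXX = 490 MPa.
t_e = 0.707 × 6 = 4.242 mm.
R_nwl = 0.6 × 490 × 4.242 × 450 × 10⁻³ = 561.2 kN (longitudinal, 2 welds).
R_nwt = 0.6 × 490 × 4.242 × 165 × 10⁻³ = 205.8 kN (transverse, base value).
(i) R_nwl + R_nwt = 767 kN; (ii) 0.85 R_nwl + 1.5 R_nwt = 785.7 kN.
R_n = max = 785.7 kN [governs: (ii)]; φR_n = 589.3 kN.

φR_n ≈ 589 kN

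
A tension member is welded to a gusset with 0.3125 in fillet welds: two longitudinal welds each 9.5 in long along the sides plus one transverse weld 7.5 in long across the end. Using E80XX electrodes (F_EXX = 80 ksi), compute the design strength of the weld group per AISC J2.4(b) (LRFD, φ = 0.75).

t_e = 0.707 × 0.3125 = 0.2209 in.
R_nwl = 0.6 × 80 × 0.2209 × 19 = 201.5 kip (longitudinal, 2 welds).
R_nwt = 0.6 × 80 × 0.2209 × 7.5 = 79.54 kip (transverse, base value).
(i) R_nwl + R_nwt = 281 kip; (ii) 0.85 R_nwl + 1.5 R_nwt = 290.6 kip.
R_n = max = 290.6 kip [governs: (ii)]; φR_n = 217.9 kip.

φR_n ≈ 218 kip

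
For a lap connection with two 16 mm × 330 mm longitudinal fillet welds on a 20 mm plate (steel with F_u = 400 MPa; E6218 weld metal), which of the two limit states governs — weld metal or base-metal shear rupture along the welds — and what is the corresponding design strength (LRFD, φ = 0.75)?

E62XX → F_EXX = 620 MPa.
t_e = 0.707 × 16 = 11.31 mm; L = 660 mm.
Weld metal: φR_n = 0.75 × 0.6 × 620 × 11.31 × 660 × 10⁻³ = 2083 kN.
Base metal (shear rupture): φR_n = 0.75 × 0.6 × 400 × 20 × 660 × 10⁻³ = 2376 kN.
Governing: weld metal.

φR_n ≈ 2080 kN (weld metal governs)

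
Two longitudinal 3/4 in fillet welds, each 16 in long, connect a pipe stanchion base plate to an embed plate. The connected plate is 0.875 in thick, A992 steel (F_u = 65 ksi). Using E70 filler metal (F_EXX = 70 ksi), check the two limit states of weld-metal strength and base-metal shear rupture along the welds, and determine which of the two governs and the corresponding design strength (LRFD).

φR_n ≈ 534 kip (weld metal governs)

t_e = 0.707 × 0.75 = 0.5302 in; L = 32 in.
Weld metal: φR_n = 0.75 × 0.6 × 70 × 0.5302 × 32 = 534.5 kip.
Base metal (shear rupture): φR_n = 0.75 × 0.6 × 65 × 0.875 × 32 = 819 kip.
Governing: weld metal.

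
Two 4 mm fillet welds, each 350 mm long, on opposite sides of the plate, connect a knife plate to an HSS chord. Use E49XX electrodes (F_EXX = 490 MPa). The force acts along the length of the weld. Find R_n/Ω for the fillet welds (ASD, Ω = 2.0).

Effective throat t_e = 0.707 × 4 = 2.828 mm.
Total length L = 700 mm; A_we = 2.828 × 700 = 1980 mm².
F_nw = 0.6 F_EXX = 0.6 × 490 = 294 MPa.
R_n = 294 × 1980 × 10⁻³ = 582 kN; R_n/Ω = 582/2.0 = 291 kN.

R_n/Ω ≈ 291 kN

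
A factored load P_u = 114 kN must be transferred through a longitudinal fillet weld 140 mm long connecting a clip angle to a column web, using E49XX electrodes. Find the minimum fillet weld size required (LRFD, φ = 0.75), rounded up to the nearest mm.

w = 6 mm

E49XX → F_EXX = 490 MPa.
Total weld length L = 140 mm.
Required throat t_e = P_u / (φ × 0.6 F_EXX × L) = 114 / (0.75 × 0.6 × 490 × 140 × 10⁻³) = 3.693 mm.
Required leg w = t_e / 0.707 = 5.223 mm → use 6 mm.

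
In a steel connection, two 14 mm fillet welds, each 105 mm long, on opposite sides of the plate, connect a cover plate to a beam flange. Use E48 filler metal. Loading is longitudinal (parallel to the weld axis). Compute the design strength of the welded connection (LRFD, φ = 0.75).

E48XX → F_EXX = 480 MPa.
Effective throat t_e = 0.707 × 14 = 9.898 mm.
Total length L = 210 mm; A_we = 9.898 × 210 = 2079 mm².
F_nw = 0.6 F_EXX = 0.6 × 480 = 288 MPa.
φR_n = 0.75 × 288 × 2079 × 10⁻³ = 449 kN.

φR_n ≈ 449 kN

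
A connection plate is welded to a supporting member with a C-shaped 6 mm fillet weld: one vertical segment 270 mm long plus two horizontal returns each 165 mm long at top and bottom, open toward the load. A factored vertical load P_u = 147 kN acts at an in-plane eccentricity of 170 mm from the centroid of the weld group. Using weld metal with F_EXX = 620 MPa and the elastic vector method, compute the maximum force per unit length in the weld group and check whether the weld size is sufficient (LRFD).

f_max ≈ 667 N/mm; adequate

Total weld length L_w = 600 mm. Treat welds as unit-width lines.
Centroid: x̄ = 2×165×82.5 / 600 = 45.38 mm from the vertical weld.
Polar moment about centroid: J = I_x + I_y = [270³/12 + 2×165×135²] + [270×45.38² + 2(165³/12 + 165×37.12²)] = 9414000 mm³.
Direct shear f_v = P/L_w = 147×10³ / 600 = 245 N/mm (vertical).
Torsion M = P·e = 147×10³ × 170 = 24990000 N·mm.
Critical point at (x, y) = (119.6, 135) from centroid. f_tx = M·y/J = 358.4 N/mm; f_ty = M·x/J = 317.6 N/mm.
Resultant f_max = √[f_tx² + (f_v + f_ty)²] = √[358.4² + (245 + 317.6)²] = 667 N/mm.
Capacity per unit length: φr_n = 0.75 × 0.6 × 620 × (0.707 × 6) = 1184 N/mm.
667 ≤ 1184 → adequate.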